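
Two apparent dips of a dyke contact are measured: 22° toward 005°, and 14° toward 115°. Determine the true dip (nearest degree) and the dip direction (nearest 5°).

true dip 30°, dip direction 050°

Each apparent-dip line lies in the plane. As unit vectors (x east, y north, z up), v₁ plunges 22°→005° and v₂ plunges 14°→115°.
Cross product v₁ × v₂ gives the pole to the plane: n ∝ (0.377, 0.310, 0.845).
tan δ = √(n_x²+n_y²)/n_z = 0.488/0.845, so δ = 30.0°.
Dip direction = azimuth of (n_x, n_y) = atan2(0.377, 0.310) = 51°.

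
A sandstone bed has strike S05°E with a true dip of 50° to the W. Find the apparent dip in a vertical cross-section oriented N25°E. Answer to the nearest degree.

The strike is S05°E and the section trends N25°E; the acute angle between them is β = 30°.
tan α = tan 50° × sin 30° = 1.1918 × 0.5000 = 0.5959
α = arctan(0.5959) = 30.79°

31°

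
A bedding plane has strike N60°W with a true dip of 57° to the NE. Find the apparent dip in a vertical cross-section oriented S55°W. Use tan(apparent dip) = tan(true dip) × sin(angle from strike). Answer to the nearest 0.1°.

54.4°

Angle between strike (N60°W) and section (S55°W): β = 65°.
tan(apparent dip) = tan 57° · sin 65° = 1.3956
α = arctan(1.3956) = 54.38°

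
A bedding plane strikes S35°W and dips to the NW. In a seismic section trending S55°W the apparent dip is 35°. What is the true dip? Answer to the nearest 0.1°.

64.0°

β = acute angle between strike S35°W and section S55°W = 20°.
tan δ = tan α / sin β = tan 35° / sin 20° = 0.7002 / 0.3420 = 2.0473
δ = arctan(2.0473) = 63.97°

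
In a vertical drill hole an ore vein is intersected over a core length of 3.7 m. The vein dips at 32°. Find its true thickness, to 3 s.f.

3.14 m

True thickness t = h · cos(dip) = 3.7 × cos 32°
t = 3.7 × 0.8480 = 3.138 m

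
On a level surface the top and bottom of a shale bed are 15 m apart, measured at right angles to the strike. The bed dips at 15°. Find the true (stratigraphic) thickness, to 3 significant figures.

3.88 m

True thickness t = w · sin(dip) = 15 × sin 15°
t = 15 × 0.2588 = 3.882 m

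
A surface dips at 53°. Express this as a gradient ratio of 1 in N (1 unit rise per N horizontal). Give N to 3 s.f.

1 : N means tan θ = 1/N, so N = 1/tan 53° = 1/1.3270

1 in 0.754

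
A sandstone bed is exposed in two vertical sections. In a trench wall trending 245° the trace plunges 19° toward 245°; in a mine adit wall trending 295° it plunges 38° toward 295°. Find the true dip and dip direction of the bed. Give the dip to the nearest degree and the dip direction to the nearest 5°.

true dip 39°, dip direction 310°

The two traces are lines in the plane: v₁ = (sin 245°·cos 19°, cos 245°·cos 19°, −sin 19°), v₂ = (sin 295°·cos 38°, cos 295°·cos 38°, −sin 38°).
The plane normal is n = v₁ × v₂ ∝ (-0.354, 0.295, 0.571).
True dip = arccos(n_z / |n|) = arccos(0.7778) = 38.9°.
The horizontal component of n points toward azimuth atan2(n_x, n_y) = 310°, the dip direction.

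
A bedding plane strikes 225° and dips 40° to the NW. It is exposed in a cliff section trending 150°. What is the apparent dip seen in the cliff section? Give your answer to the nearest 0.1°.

Angle between strike (225°) and section (150°): β = 75°.
tan α = tan 40° × sin 75° = 0.8391 × 0.9659 = 0.8105
apparent dip = arctan 0.8105 = 39.03°

39.0°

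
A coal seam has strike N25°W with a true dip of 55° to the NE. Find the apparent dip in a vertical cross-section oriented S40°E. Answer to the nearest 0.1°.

The strike is N25°W and the section trends S40°E; the acute angle between them is β = 15°.
tan α = tan 55° × sin 15° = 1.4281 × 0.2588 = 0.3696
apparent dip = arctan 0.3696 = 20.29°

20.3°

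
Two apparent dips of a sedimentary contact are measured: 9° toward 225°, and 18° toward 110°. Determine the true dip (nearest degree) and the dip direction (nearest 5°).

Represent each trace as a vector plunging at its apparent dip toward its trend (east-north-up frame): v₁ = (-0.698, -0.698, -0.156), v₂ = (0.894, -0.325, -0.309).
Cross product v₁ × v₂ gives the pole to the plane: n ∝ (0.165, -0.356, 0.851).
tan δ = √(n_x²+n_y²)/n_z = 0.392/0.851, so δ = 24.7°.
The horizontal component of n points toward azimuth atan2(n_x, n_y) = 155°, the dip direction.

true dip 25°, dip direction 155°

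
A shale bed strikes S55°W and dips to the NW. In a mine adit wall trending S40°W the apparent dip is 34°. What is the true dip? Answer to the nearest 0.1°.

69.0°

The section is 15° from the strike.
tan(true dip) = tan 34° / sin 15° = 2.6061
δ = arctan(2.6061) = 69.01°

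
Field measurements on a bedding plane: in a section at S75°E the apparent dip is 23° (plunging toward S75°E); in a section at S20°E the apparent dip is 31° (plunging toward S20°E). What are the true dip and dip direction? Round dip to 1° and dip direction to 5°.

The two traces are lines in the plane: v₁ = (sin 105°·cos 23°, cos 105°·cos 23°, −sin 23°), v₂ = (sin 160°·cos 31°, cos 160°·cos 31°, −sin 31°).
The plane normal is n = v₁ × v₂ ∝ (0.192, -0.343, 0.646).
tan δ = √(n_x²+n_y²)/n_z = 0.393/0.646, so δ = 31.3°.
The horizontal component of n points toward azimuth atan2(n_x, n_y) = 151°, the dip direction.

true dip 31°, dip direction 150°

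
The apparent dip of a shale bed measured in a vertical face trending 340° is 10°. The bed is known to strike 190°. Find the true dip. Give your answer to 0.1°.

19.4°

β = acute angle between strike 190° and section 340° = 30°.
tan δ = tan α / sin β = tan 10° / sin 30° = 0.1763 / 0.5000 = 0.3527
true dip = arctan 0.3527 = 19.43°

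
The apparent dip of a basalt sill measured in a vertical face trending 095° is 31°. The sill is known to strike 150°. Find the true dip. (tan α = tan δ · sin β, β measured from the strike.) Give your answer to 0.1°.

36.3°

The section is 55° from the strike.
tan(true dip) = tan 31° / sin 55° = 0.7335
true dip = arctan 0.7335 = 36.26°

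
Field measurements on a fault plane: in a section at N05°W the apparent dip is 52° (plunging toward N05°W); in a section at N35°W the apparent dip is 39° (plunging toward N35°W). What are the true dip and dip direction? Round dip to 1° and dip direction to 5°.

true dip 55°, dip direction 020°

Each apparent-dip line lies in the plane. As unit vectors (x east, y north, z up), v₁ plunges 52°→N05°W and v₂ plunges 39°→N35°W.
The plane normal is n = v₁ × v₂ ∝ (0.116, 0.317, 0.239).
tan δ = √(n_x²+n_y²)/n_z = 0.338/0.239, so δ = 54.7°.
The horizontal component of n points toward azimuth atan2(n_x, n_y) = 20°, the dip direction.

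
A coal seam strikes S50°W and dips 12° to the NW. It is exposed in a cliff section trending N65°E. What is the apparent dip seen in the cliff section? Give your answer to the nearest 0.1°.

3.1°

The section lies 15° from the strike.
tan(apparent dip) = tan 12° · sin 15° = 0.0550
apparent dip = arctan 0.0550 = 3.15°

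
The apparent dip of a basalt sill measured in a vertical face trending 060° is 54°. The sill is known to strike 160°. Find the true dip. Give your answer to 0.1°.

The section is 80° from the strike.
tan δ = tan α / sin β = tan 54° / sin 80° = 1.3764 / 0.9848 = 1.3976
true dip = arctan 1.3976 = 54.42°

54.4°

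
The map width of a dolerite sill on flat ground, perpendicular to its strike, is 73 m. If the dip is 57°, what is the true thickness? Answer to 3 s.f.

True thickness t = w · sin(dip) = 73 × sin 57°
t = 73 × 0.8387 = 61.223 m

61.2 m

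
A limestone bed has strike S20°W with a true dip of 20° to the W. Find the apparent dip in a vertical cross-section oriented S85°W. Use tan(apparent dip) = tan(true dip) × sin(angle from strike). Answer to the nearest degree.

Angle between strike (S20°W) and section (S85°W): β = 65°.
tan α = tan 20° × sin 65° = 0.3640 × 0.9063 = 0.3299
α = arctan(0.3299) = 18.26°

18°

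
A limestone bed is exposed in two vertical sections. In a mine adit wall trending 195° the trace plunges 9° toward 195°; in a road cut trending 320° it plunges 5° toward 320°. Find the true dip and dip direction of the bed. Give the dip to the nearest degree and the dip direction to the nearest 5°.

Each apparent-dip line lies in the plane. As unit vectors (x east, y north, z up), v₁ plunges 9°→195° and v₂ plunges 5°→320°.
n = v₁ × v₂ = (-0.203, -0.078, 0.806) (taken with n_z > 0).
tan δ = √(n_x²+n_y²)/n_z = 0.217/0.806, so δ = 15.1°.
The horizontal component of n points toward azimuth atan2(n_x, n_y) = 249°, the dip direction.

true dip 15°, dip direction 250°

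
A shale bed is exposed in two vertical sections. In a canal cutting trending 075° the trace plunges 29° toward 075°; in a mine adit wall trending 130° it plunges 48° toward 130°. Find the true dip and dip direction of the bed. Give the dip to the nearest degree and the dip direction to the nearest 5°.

Represent each trace as a vector plunging at its apparent dip toward its trend (east-north-up frame): v₁ = (0.845, 0.226, -0.485), v₂ = (0.513, -0.430, -0.743).
The plane normal is n = v₁ × v₂ ∝ (0.377, -0.379, 0.479).
Dip δ = arctan(|n_h|/n_z) = arctan(0.535/0.479) = 48.1°.
Dip direction = azimuth of (n_x, n_y) = atan2(0.377, -0.379) = 135°.

true dip 48°, dip direction 135°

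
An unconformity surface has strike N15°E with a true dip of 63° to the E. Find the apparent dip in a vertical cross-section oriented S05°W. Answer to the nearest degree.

The strike is N15°E and the section trends S05°W; the acute angle between them is β = 10°.
tan(apparent dip) = tan 63° · sin 10° = 0.3408
apparent dip = arctan 0.3408 = 18.82°

19°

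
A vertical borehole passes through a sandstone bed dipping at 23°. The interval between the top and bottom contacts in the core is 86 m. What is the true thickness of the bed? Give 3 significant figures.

79.2 m

True thickness t = h · cos(dip) = 86 × cos 23°
t = 86 × 0.9205 = 79.163 m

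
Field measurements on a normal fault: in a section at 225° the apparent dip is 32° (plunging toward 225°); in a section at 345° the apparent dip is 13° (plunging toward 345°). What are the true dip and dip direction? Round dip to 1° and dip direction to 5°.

Each apparent-dip line lies in the plane. As unit vectors (x east, y north, z up), v₁ plunges 32°→225° and v₂ plunges 13°→345°.
Cross product v₁ × v₂ gives the pole to the plane: n ∝ (-0.634, 0.001, 0.716).
Dip δ = arctan(|n_h|/n_z) = arctan(0.634/0.716) = 41.5°.
The horizontal component of n points toward azimuth atan2(n_x, n_y) = 270°, the dip direction.

true dip 42°, dip direction 270°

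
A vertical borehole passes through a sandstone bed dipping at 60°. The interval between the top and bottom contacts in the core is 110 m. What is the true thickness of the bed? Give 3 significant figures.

55.0 m

True thickness t = h · cos(dip) = 110 × cos 60°
t = 110 × 0.5000 = 55.000 m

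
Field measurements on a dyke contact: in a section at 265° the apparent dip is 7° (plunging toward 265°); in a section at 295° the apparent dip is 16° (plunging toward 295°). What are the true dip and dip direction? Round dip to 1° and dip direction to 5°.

Represent each trace as a vector plunging at its apparent dip toward its trend (east-north-up frame): v₁ = (-0.989, -0.087, -0.122), v₂ = (-0.871, 0.406, -0.276).
n = v₁ × v₂ = (-0.073, 0.166, 0.477) (taken with n_z > 0).
True dip = arccos(n_z / |n|) = arccos(0.9344) = 20.9°.
Dip direction = azimuth of (n_x, n_y) = atan2(-0.073, 0.166) = 336°.

true dip 21°, dip direction 335°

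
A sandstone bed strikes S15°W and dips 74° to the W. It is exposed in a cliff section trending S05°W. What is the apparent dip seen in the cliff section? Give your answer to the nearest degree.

The strike is S15°W and the section trends S05°W; the acute angle between them is β = 10°.
tan(apparent dip) = tan 74° · sin 10° = 0.6056
α = arctan(0.6056) = 31.20°

31°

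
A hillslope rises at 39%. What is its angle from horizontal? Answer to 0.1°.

21.3°

tan θ = 39/100 = 0.3900
θ = arctan(0.3900) = 21.31°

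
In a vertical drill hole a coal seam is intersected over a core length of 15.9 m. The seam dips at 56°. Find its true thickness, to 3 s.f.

True thickness t = h · cos(dip) = 15.9 × cos 56°
t = 15.9 × 0.5592 = 8.891 m

8.89 m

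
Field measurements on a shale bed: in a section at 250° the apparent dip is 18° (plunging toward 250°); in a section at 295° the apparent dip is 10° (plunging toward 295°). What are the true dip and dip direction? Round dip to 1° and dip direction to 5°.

Represent each trace as a vector plunging at its apparent dip toward its trend (east-north-up frame): v₁ = (-0.894, -0.325, -0.309), v₂ = (-0.893, 0.416, -0.174).
Cross product v₁ × v₂ gives the pole to the plane: n ∝ (-0.185, -0.121, 0.662).
Dip δ = arctan(|n_h|/n_z) = arctan(0.221/0.662) = 18.4°.
The horizontal component of n points toward azimuth atan2(n_x, n_y) = 237°, the dip direction.

true dip 18°, dip direction 235°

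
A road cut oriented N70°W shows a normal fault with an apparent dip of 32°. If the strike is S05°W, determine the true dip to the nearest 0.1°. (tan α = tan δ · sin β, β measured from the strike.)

The section is 75° from the strike.
tan δ = tan α / sin β = tan 32° / sin 75° = 0.6249 / 0.9659 = 0.6469
true dip = arctan 0.6469 = 32.90°

32.9°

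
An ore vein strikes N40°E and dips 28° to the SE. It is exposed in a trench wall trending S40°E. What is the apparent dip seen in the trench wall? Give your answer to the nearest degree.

28°

The strike is N40°E and the section trends S40°E; the acute angle between them is β = 80°.
tan(apparent dip) = tan 28° · sin 80° = 0.5236
apparent dip = arctan 0.5236 = 27.64°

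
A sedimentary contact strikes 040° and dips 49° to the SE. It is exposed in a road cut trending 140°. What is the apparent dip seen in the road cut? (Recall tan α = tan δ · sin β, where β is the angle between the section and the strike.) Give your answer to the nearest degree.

49°

The section lies 80° from the strike.
tan(apparent dip) = tan 49° · sin 80° = 1.1329
apparent dip = arctan 1.1329 = 48.57°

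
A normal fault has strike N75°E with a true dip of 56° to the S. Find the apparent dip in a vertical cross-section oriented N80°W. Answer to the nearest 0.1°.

32.1°

Angle between strike (N75°E) and section (N80°W): β = 25°.
tan α = tan 56° × sin 25° = 1.4826 × 0.4226 = 0.6266
α = arctan(0.6266) = 32.07°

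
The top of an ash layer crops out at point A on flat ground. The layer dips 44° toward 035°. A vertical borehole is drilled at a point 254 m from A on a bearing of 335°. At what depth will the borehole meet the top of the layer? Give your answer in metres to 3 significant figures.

123 m

The hole lies 60° from the dip direction, so the down-dip offset is 254 × cos 60° = 127.00 m.
Depth = down-dip offset × tan(dip) = 127.00 × tan 44° = 127.00 × 0.9657
Depth = 122.64 m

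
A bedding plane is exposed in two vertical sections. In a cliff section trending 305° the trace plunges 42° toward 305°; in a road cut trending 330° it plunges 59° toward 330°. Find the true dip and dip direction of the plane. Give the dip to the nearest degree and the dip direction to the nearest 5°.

The two traces are lines in the plane: v₁ = (sin 305°·cos 42°, cos 305°·cos 42°, −sin 42°), v₂ = (sin 330°·cos 59°, cos 330°·cos 59°, −sin 59°).
The plane normal is n = v₁ × v₂ ∝ (0.067, 0.349, 0.162).
tan δ = √(n_x²+n_y²)/n_z = 0.356/0.162, so δ = 65.6°.
Dip direction = atan2(0.067, 0.349) = 11° (azimuth of n's horizontal projection).

true dip 66°, dip direction 010°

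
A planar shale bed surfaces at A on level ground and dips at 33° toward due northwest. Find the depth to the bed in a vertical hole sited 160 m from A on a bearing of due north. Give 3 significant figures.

The hole lies 45° from the dip direction, so the down-dip offset is 160 × cos 45° = 113.14 m.
Depth = down-dip offset × tan(dip) = 113.14 × tan 33° = 113.14 × 0.6494
Depth = 73.47 m

73.5 m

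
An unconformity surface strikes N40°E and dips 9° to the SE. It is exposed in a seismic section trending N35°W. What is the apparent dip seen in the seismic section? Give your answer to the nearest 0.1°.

8.7°

Angle between strike (N40°E) and section (N35°W): β = 75°.
tan(apparent dip) = tan 9° · sin 75° = 0.1530
apparent dip = arctan 0.1530 = 8.70°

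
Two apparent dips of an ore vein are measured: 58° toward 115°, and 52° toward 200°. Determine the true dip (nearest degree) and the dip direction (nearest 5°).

The two traces are lines in the plane: v₁ = (sin 115°·cos 58°, cos 115°·cos 58°, −sin 58°), v₂ = (sin 200°·cos 52°, cos 200°·cos 52°, −sin 52°).
The plane normal is n = v₁ × v₂ ∝ (0.314, -0.557, 0.325).
Dip δ = arctan(|n_h|/n_z) = arctan(0.640/0.325) = 63.1°.
Dip direction = azimuth of (n_x, n_y) = atan2(0.314, -0.557) = 151°.

true dip 63°, dip direction 150°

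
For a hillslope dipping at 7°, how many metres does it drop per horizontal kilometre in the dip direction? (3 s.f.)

123 m

drop per km = 1000 × tan 7° = 1000 × 0.1228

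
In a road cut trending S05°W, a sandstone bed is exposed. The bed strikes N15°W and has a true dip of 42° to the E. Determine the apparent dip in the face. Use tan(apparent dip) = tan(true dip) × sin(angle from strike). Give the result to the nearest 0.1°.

The section lies 20° from the strike.
tan α = tan 42° × sin 20° = 0.9004 × 0.3420 = 0.3080
apparent dip = arctan 0.3080 = 17.12°

17.1°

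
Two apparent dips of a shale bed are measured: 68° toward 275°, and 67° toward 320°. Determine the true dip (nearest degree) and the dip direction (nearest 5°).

true dip 69°, dip direction 295°

Each apparent-dip line lies in the plane. As unit vectors (x east, y north, z up), v₁ plunges 68°→275° and v₂ plunges 67°→320°.
Cross product v₁ × v₂ gives the pole to the plane: n ∝ (-0.247, 0.111, 0.103).
True dip = arccos(n_z / |n|) = arccos(0.3567) = 69.1°.
The horizontal component of n points toward azimuth atan2(n_x, n_y) = 294°, the dip direction.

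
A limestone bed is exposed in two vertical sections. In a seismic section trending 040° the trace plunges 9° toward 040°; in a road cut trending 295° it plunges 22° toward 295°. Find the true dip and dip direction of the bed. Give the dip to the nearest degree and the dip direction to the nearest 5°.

true dip 26°, dip direction 330°

The two traces are lines in the plane: v₁ = (sin 40°·cos 9°, cos 40°·cos 9°, −sin 9°), v₂ = (sin 295°·cos 22°, cos 295°·cos 22°, −sin 22°).
Cross product v₁ × v₂ gives the pole to the plane: n ∝ (-0.222, 0.369, 0.885).
True dip = arccos(n_z / |n|) = arccos(0.8990) = 26.0°.
Dip direction = atan2(-0.222, 0.369) = 329° (azimuth of n's horizontal projection).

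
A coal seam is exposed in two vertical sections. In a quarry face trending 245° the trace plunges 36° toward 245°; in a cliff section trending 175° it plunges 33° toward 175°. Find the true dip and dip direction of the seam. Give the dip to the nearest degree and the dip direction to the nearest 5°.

Each apparent-dip line lies in the plane. As unit vectors (x east, y north, z up), v₁ plunges 36°→245° and v₂ plunges 33°→175°.
The plane normal is n = v₁ × v₂ ∝ (-0.305, -0.442, 0.638).
tan δ = √(n_x²+n_y²)/n_z = 0.537/0.638, so δ = 40.1°.
Dip direction = atan2(-0.305, -0.442) = 215° (azimuth of n's horizontal projection).

true dip 40°, dip direction 215°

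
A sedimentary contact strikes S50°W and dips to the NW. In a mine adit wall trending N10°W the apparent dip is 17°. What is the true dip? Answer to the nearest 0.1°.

β = acute angle between strike S50°W and section N10°W = 60°.
tan(true dip) = tan 17° / sin 60° = 0.3530
δ = arctan(0.3530) = 19.44°

19.4°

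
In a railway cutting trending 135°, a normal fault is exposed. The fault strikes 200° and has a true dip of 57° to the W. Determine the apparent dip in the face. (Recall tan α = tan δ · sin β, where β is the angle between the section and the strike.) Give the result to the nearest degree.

54°

The section lies 65° from the strike.
tan α = tan 57° × sin 65° = 1.5399 × 0.9063 = 1.3956
apparent dip = arctan 1.3956 = 54.38°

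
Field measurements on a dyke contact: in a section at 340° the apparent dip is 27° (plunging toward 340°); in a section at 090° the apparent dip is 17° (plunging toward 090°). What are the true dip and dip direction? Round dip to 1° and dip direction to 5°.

true dip 36°, dip direction 025°

Represent each trace as a vector plunging at its apparent dip toward its trend (east-north-up frame): v₁ = (-0.305, 0.837, -0.454), v₂ = (0.956, 0.000, -0.292).
n = v₁ × v₂ = (0.245, 0.523, 0.801) (taken with n_z > 0).
Dip δ = arctan(|n_h|/n_z) = arctan(0.578/0.801) = 35.8°.
Dip direction = azimuth of (n_x, n_y) = atan2(0.245, 0.523) = 25°.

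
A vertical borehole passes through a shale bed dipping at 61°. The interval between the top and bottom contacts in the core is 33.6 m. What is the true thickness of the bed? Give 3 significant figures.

16.3 m

True thickness t = h · cos(dip) = 33.6 × cos 61°
t = 33.6 × 0.4848 = 16.290 m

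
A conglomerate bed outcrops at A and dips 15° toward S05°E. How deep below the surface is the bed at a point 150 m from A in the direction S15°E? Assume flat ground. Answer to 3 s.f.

39.6 m

The hole lies 10° from the dip direction, so the down-dip offset is 150 × cos 10° = 147.72 m.
Depth = down-dip offset × tan(dip) = 147.72 × tan 15° = 147.72 × 0.2679
Depth = 39.58 m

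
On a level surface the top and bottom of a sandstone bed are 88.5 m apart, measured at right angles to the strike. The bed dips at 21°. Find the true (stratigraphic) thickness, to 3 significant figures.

True thickness t = w · sin(dip) = 88.5 × sin 21°
t = 88.5 × 0.3584 = 31.716 m

31.7 m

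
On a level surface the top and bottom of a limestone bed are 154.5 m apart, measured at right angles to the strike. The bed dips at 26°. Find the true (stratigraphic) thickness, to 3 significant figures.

67.7 m

True thickness t = w · sin(dip) = 154.5 × sin 26°
t = 154.5 × 0.4384 = 67.728 m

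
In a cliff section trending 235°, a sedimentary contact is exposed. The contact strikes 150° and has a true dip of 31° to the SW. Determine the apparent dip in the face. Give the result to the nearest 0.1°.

30.9°

The strike is 150° and the section trends 235°; the acute angle between them is β = 85°.
tan α = tan 31° × sin 85° = 0.6009 × 0.9962 = 0.5986
α = arctan(0.5986) = 30.90°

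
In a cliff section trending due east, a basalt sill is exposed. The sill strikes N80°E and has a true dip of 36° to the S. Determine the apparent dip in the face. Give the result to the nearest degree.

7°

The section lies 10° from the strike.
tan α = tan 36° × sin 10° = 0.7265 × 0.1736 = 0.1262
α = arctan(0.1262) = 7.19°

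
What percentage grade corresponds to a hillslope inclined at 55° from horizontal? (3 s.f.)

143%

grade % = 100 × tan 55° = 100 × 1.4281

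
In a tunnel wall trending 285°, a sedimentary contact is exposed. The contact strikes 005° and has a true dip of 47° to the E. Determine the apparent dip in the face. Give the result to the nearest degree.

47°

Angle between strike (005°) and section (285°): β = 80°.
tan α = tan 47° × sin 80° = 1.0724 × 0.9848 = 1.0561
apparent dip = arctan 1.0561 = 46.56°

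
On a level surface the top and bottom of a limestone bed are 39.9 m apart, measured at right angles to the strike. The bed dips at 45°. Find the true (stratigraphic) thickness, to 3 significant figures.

True thickness t = w · sin(dip) = 39.9 × sin 45°
t = 39.9 × 0.7071 = 28.214 m

28.2 m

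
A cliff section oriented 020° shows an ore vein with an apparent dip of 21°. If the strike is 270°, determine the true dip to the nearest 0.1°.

The section is 70° from the strike.
tan(true dip) = tan 21° / sin 70° = 0.4085
true dip = arctan 0.4085 = 22.22°

22.2°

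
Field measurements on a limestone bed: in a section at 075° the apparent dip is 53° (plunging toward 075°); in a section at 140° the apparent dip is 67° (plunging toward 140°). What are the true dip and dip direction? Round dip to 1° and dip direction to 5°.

The two traces are lines in the plane: v₁ = (sin 75°·cos 53°, cos 75°·cos 53°, −sin 53°), v₂ = (sin 140°·cos 67°, cos 140°·cos 67°, −sin 67°).
The plane normal is n = v₁ × v₂ ∝ (0.382, -0.335, 0.213).
Dip δ = arctan(|n_h|/n_z) = arctan(0.508/0.213) = 67.2°.
Dip direction = azimuth of (n_x, n_y) = atan2(0.382, -0.335) = 131°.

true dip 67°, dip direction 130°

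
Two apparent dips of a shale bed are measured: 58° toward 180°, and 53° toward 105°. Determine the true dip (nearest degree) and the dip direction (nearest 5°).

Represent each trace as a vector plunging at its apparent dip toward its trend (east-north-up frame): v₁ = (0.000, -0.530, -0.848), v₂ = (0.581, -0.156, -0.799).
The plane normal is n = v₁ × v₂ ∝ (0.291, -0.493, 0.308).
tan δ = √(n_x²+n_y²)/n_z = 0.573/0.308, so δ = 61.7°.
Dip direction = azimuth of (n_x, n_y) = atan2(0.291, -0.493) = 149°.

true dip 62°, dip direction 150°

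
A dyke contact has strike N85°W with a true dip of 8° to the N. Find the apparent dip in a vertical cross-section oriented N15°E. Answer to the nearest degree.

Angle between strike (N85°W) and section (N15°E): β = 80°.
tan(apparent dip) = tan 8° · sin 80° = 0.1384
apparent dip = arctan 0.1384 = 7.88°

8°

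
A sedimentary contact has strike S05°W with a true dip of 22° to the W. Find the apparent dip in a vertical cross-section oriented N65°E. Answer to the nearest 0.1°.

The strike is S05°W and the section trends N65°E; the acute angle between them is β = 60°.
tan α = tan 22° × sin 60° = 0.4040 × 0.8660 = 0.3499
apparent dip = arctan 0.3499 = 19.28°

19.3°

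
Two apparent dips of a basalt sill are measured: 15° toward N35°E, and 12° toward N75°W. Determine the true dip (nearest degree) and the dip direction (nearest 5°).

The two traces are lines in the plane: v₁ = (sin 35°·cos 15°, cos 35°·cos 15°, −sin 15°), v₂ = (sin 285°·cos 12°, cos 285°·cos 12°, −sin 12°).
Cross product v₁ × v₂ gives the pole to the plane: n ∝ (-0.099, 0.360, 0.888).
Dip δ = arctan(|n_h|/n_z) = arctan(0.373/0.888) = 22.8°.
The horizontal component of n points toward azimuth atan2(n_x, n_y) = 345°, the dip direction.

true dip 23°, dip direction 345°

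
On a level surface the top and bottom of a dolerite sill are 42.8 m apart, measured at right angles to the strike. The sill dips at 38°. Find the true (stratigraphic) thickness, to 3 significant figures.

26.4 m

True thickness t = w · sin(dip) = 42.8 × sin 38°
t = 42.8 × 0.6157 = 26.350 m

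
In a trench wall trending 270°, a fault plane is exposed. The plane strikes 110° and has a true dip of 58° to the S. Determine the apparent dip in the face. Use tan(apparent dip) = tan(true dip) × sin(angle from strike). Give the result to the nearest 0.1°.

The section lies 20° from the strike.
tan α = tan 58° × sin 20° = 1.6003 × 0.3420 = 0.5473
α = arctan(0.5473) = 28.69°

28.7°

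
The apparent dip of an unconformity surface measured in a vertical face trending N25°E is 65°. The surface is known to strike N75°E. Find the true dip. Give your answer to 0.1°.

70.3°

The section is 50° from the strike.
tan δ = tan α / sin β = tan 65° / sin 50° = 2.1445 / 0.7660 = 2.7995
true dip = arctan 2.7995 = 70.34°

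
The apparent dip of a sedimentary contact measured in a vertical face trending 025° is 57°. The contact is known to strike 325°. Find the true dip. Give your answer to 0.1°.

60.6°

β = acute angle between strike 325° and section 025° = 60°.
tan(true dip) = tan 57° / sin 60° = 1.7781
δ = arctan(1.7781) = 60.65°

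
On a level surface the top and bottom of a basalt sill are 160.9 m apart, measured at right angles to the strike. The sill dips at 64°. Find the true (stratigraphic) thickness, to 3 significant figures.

145 m

True thickness t = w · sin(dip) = 160.9 × sin 64°
t = 160.9 × 0.8988 = 144.616 m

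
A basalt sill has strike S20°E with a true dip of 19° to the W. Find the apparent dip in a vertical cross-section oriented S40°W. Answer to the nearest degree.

17°

The strike is S20°E and the section trends S40°W; the acute angle between them is β = 60°.
tan α = tan 19° × sin 60° = 0.3443 × 0.8660 = 0.2982
apparent dip = arctan 0.2982 = 16.60°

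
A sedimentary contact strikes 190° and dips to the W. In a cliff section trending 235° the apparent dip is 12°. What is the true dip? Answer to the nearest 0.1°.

16.7°

β = acute angle between strike 190° and section 235° = 45°.
tan δ = tan α / sin β = tan 12° / sin 45° = 0.2126 / 0.7071 = 0.3006
true dip = arctan 0.3006 = 16.73°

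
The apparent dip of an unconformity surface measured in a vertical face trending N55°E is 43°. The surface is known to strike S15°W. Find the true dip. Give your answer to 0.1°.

55.4°

β = acute angle between strike S15°W and section N55°E = 40°.
tan δ = tan α / sin β = tan 43° / sin 40° = 0.9325 / 0.6428 = 1.4507
δ = arctan(1.4507) = 55.42°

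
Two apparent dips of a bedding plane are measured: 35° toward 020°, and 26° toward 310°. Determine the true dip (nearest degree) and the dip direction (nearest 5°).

Each apparent-dip line lies in the plane. As unit vectors (x east, y north, z up), v₁ plunges 35°→020° and v₂ plunges 26°→310°.
n = v₁ × v₂ = (-0.006, 0.518, 0.692) (taken with n_z > 0).
True dip = arccos(n_z / |n|) = arccos(0.8006) = 36.8°.
Dip direction = atan2(-0.006, 0.518) = 359° (azimuth of n's horizontal projection).

true dip 37°, dip direction 000°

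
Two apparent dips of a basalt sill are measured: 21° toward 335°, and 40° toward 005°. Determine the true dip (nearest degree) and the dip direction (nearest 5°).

The two traces are lines in the plane: v₁ = (sin 335°·cos 21°, cos 335°·cos 21°, −sin 21°), v₂ = (sin 5°·cos 40°, cos 5°·cos 40°, −sin 40°).
Cross product v₁ × v₂ gives the pole to the plane: n ∝ (0.270, 0.278, 0.358).
Dip δ = arctan(|n_h|/n_z) = arctan(0.387/0.358) = 47.3°.
Dip direction = atan2(0.270, 0.278) = 44° (azimuth of n's horizontal projection).

true dip 47°, dip direction 045°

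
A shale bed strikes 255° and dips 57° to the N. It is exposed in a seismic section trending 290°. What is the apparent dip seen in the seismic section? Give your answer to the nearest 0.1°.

Angle between strike (255°) and section (290°): β = 35°.
tan(apparent dip) = tan 57° · sin 35° = 0.8832
apparent dip = arctan 0.8832 = 41.45°

41.5°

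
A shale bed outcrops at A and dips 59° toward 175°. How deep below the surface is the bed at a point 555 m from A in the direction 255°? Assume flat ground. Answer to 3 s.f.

The hole lies 80° from the dip direction, so the down-dip offset is 555 × cos 80° = 96.37 m.
Depth = down-dip offset × tan(dip) = 96.37 × tan 59° = 96.37 × 1.6643
Depth = 160.39 m

160 m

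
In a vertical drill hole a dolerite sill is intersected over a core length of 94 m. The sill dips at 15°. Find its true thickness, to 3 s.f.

90.8 m

True thickness t = h · cos(dip) = 94 × cos 15°
t = 94 × 0.9659 = 90.797 m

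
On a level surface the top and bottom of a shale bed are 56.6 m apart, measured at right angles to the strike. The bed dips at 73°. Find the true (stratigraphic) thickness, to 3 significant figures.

True thickness t = w · sin(dip) = 56.6 × sin 73°
t = 56.6 × 0.9563 = 54.127 m

54.1 m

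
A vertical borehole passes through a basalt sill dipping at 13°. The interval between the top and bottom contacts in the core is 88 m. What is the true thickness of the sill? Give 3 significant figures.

True thickness t = h · cos(dip) = 88 × cos 13°
t = 88 × 0.9744 = 85.745 m

85.7 m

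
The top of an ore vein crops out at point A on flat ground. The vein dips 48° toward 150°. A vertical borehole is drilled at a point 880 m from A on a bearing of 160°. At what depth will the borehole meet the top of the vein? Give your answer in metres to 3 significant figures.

962 m

The hole lies 10° from the dip direction, so the down-dip offset is 880 × cos 10° = 866.63 m.
Depth = down-dip offset × tan(dip) = 866.63 × tan 48° = 866.63 × 1.1106
Depth = 962.49 m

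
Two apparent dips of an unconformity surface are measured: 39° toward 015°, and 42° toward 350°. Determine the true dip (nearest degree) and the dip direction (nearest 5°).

true dip 42°, dip direction 350°

Each apparent-dip line lies in the plane. As unit vectors (x east, y north, z up), v₁ plunges 39°→015° and v₂ plunges 42°→350°.
Cross product v₁ × v₂ gives the pole to the plane: n ∝ (-0.042, 0.216, 0.244).
tan δ = √(n_x²+n_y²)/n_z = 0.220/0.244, so δ = 42.0°.
Dip direction = azimuth of (n_x, n_y) = atan2(-0.042, 0.216) = 349°.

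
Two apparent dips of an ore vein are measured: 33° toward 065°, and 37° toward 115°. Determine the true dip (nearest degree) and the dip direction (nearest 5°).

Each apparent-dip line lies in the plane. As unit vectors (x east, y north, z up), v₁ plunges 33°→065° and v₂ plunges 37°→115°.
n = v₁ × v₂ = (0.397, -0.063, 0.513) (taken with n_z > 0).
Dip δ = arctan(|n_h|/n_z) = arctan(0.402/0.513) = 38.1°.
The horizontal component of n points toward azimuth atan2(n_x, n_y) = 99°, the dip direction.

true dip 38°, dip direction 100°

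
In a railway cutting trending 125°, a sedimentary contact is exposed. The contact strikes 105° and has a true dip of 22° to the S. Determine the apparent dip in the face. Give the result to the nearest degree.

Angle between strike (105°) and section (125°): β = 20°.
tan(apparent dip) = tan 22° · sin 20° = 0.1382
apparent dip = arctan 0.1382 = 7.87°

8°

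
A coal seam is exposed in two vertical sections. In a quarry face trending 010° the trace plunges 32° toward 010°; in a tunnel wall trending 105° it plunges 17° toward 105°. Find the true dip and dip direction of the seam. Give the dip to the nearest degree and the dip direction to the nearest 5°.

Each apparent-dip line lies in the plane. As unit vectors (x east, y north, z up), v₁ plunges 32°→010° and v₂ plunges 17°→105°.
n = v₁ × v₂ = (0.375, 0.446, 0.808) (taken with n_z > 0).
tan δ = √(n_x²+n_y²)/n_z = 0.583/0.808, so δ = 35.8°.
Dip direction = atan2(0.375, 0.446) = 40° (azimuth of n's horizontal projection).

true dip 36°, dip direction 040°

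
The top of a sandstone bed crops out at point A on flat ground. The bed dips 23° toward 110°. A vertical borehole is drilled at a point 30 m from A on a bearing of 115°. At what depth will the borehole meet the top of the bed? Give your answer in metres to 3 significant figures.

The hole lies 5° from the dip direction, so the down-dip offset is 30 × cos 5° = 29.89 m.
Depth = down-dip offset × tan(dip) = 29.89 × tan 23° = 29.89 × 0.4245
Depth = 12.69 m

12.7 m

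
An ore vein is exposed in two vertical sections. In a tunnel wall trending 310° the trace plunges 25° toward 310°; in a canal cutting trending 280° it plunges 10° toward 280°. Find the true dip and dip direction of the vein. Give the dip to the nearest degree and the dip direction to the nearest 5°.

true dip 33°, dip direction 355°

Each apparent-dip line lies in the plane. As unit vectors (x east, y north, z up), v₁ plunges 25°→310° and v₂ plunges 10°→280°.
The plane normal is n = v₁ × v₂ ∝ (-0.029, 0.289, 0.446).
Dip δ = arctan(|n_h|/n_z) = arctan(0.291/0.446) = 33.1°.
Dip direction = azimuth of (n_x, n_y) = atan2(-0.029, 0.289) = 354°.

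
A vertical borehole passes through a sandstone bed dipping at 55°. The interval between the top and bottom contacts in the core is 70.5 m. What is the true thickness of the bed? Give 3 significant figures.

True thickness t = h · cos(dip) = 70.5 × cos 55°
t = 70.5 × 0.5736 = 40.437 m

40.4 m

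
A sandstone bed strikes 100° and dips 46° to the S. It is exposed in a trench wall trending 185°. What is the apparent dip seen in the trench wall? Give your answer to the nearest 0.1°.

45.9°

The strike is 100° and the section trends 185°; the acute angle between them is β = 85°.
tan α = tan 46° × sin 85° = 1.0355 × 0.9962 = 1.0316
α = arctan(1.0316) = 45.89°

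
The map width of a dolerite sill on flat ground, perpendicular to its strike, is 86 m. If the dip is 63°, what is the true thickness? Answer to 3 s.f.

True thickness t = w · sin(dip) = 86 × sin 63°
t = 86 × 0.8910 = 76.627 m

76.6 m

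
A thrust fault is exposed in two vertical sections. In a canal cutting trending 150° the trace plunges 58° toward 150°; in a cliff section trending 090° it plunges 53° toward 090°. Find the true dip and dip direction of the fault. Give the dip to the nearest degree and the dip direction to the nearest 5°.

true dip 60°, dip direction 130°

The two traces are lines in the plane: v₁ = (sin 150°·cos 58°, cos 150°·cos 58°, −sin 58°), v₂ = (sin 90°·cos 53°, cos 90°·cos 53°, −sin 53°).
Cross product v₁ × v₂ gives the pole to the plane: n ∝ (0.367, -0.299, 0.276).
True dip = arccos(n_z / |n|) = arccos(0.5044) = 59.7°.
Dip direction = azimuth of (n_x, n_y) = atan2(0.367, -0.299) = 129°.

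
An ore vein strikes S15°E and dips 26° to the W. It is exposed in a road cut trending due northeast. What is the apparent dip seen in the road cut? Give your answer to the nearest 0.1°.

22.9°

Angle between strike (S15°E) and section (due northeast): β = 60°.
tan α = tan 26° × sin 60° = 0.4877 × 0.8660 = 0.4224
apparent dip = arctan 0.4224 = 22.90°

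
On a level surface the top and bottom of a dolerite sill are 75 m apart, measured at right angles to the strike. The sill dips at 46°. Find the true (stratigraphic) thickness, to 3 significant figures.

54.0 m

True thickness t = w · sin(dip) = 75 × sin 46°
t = 75 × 0.7193 = 53.950 m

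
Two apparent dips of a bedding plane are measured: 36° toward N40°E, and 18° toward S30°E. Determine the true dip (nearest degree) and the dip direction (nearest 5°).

Each apparent-dip line lies in the plane. As unit vectors (x east, y north, z up), v₁ plunges 36°→N40°E and v₂ plunges 18°→S30°E.
The plane normal is n = v₁ × v₂ ∝ (0.676, 0.119, 0.723).
tan δ = √(n_x²+n_y²)/n_z = 0.686/0.723, so δ = 43.5°.
The horizontal component of n points toward azimuth atan2(n_x, n_y) = 80°, the dip direction.

true dip 43°, dip direction 080°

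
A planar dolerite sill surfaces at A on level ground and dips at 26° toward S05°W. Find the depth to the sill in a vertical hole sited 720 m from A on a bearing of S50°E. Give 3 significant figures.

The hole lies 55° from the dip direction, so the down-dip offset is 720 × cos 55° = 412.98 m.
Depth = down-dip offset × tan(dip) = 412.98 × tan 26° = 412.98 × 0.4877
Depth = 201.42 m

201 m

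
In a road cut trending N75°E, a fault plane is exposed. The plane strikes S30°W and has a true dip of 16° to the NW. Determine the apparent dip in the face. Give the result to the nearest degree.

Angle between strike (S30°W) and section (N75°E): β = 45°.
tan α = tan 16° × sin 45° = 0.2867 × 0.7071 = 0.2028
apparent dip = arctan 0.2028 = 11.46°

11°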